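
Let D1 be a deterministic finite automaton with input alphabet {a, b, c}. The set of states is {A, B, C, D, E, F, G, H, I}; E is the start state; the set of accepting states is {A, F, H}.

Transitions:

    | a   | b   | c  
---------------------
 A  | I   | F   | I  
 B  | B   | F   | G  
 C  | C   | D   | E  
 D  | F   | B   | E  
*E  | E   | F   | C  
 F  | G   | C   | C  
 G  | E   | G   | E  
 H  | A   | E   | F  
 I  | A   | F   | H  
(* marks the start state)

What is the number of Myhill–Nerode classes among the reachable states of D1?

Reachable states from the start: {B,C,D,E,F,G}. Unreachable: {A,H,I} — drop them.
P0 = {F} | {B,C,D,E,G}.
Split {B,C,D,E,G} by δ(·,a) → {B,C,E,G} and {D}.
Refine {B,C,E,G} on symbol b: members go to different blocks, giving {B,E} and {C} and {G}.
On input c, block {B,E} splits into {B} and {E}.
No further refinement is possible. Final partition (6 blocks): {F} | {B} | {D} | {C} | {G} | {E}.

6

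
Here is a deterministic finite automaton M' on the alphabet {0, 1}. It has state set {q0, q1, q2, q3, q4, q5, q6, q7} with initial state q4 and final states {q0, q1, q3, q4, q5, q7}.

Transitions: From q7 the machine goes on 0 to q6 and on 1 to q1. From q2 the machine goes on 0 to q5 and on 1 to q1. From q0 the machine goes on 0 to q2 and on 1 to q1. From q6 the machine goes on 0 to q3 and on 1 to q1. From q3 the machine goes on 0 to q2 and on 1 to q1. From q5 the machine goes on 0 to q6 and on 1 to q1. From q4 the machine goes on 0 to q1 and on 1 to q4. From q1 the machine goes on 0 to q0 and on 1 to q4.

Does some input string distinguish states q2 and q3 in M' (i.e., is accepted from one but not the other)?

Yes

First remove the unreachable states {q7}; 7 states remain.
Start with accepting vs non-accepting: {q0,q1,q3,q4,q5} | {q2,q6}.
Refine {q0,q1,q3,q4,q5} on symbol 0: members go to different blocks, giving {q0,q3,q5} and {q1,q4}.
On input 0, block {q1,q4} splits into {q1} and {q4}.
No further refinement is possible. Final partition (4 blocks): {q0,q3,q5} | {q2,q6} | {q1} | {q4}.
q2 and q3 end up in different blocks, so they are distinguishable. For instance, the string 'ε' is accepted from only q3.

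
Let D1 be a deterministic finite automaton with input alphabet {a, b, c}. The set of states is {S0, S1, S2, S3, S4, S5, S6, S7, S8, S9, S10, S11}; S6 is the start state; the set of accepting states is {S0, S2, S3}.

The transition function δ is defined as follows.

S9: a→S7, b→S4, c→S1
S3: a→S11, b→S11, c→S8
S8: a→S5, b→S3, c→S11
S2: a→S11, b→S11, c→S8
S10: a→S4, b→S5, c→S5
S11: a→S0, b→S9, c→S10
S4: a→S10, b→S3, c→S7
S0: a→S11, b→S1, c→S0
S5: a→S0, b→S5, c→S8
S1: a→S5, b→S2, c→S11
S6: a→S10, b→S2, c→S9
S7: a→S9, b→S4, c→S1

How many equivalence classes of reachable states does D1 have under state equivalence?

All states are reachable from the start state.
Initial partition by acceptance: {S0,S2,S3} | {S1,S4,S5,S6,S7,S8,S9,S10,S11}.
Split {S0,S2,S3} by δ(·,c) → {S2,S3} and {S0}.
On input a, block {S1,S4,S5,S6,S7,S8,S9,S10,S11} splits into {S1,S4,S6,S7,S8,S9,S10} and {S5,S11}.
Refine {S1,S4,S6,S7,S8,S9,S10} on symbol a: members go to different blocks, giving {S4,S6,S7,S9,S10} and {S1,S8}.
Split {S4,S6,S7,S9,S10} by δ(·,b) → {S4,S6} and {S7,S9} and {S10}.
Split {S5,S11} by δ(·,b) → {S5} and {S11}.
The partition is now stable with 8 blocks: {S2,S3} | {S4,S6} | {S0} | {S5} | {S1,S8} | {S7,S9} | {S10} | {S11}.

8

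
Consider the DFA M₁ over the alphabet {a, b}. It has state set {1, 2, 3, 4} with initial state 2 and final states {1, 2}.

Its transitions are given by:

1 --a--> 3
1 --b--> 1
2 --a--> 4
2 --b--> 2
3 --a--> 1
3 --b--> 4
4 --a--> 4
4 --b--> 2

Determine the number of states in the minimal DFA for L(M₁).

Reachable states from the start: {2,4}. Unreachable: {1,3} — drop them.
Initial partition by acceptance: {2} | {4}.
The partition is now stable with 2 blocks: {2} | {4}.

2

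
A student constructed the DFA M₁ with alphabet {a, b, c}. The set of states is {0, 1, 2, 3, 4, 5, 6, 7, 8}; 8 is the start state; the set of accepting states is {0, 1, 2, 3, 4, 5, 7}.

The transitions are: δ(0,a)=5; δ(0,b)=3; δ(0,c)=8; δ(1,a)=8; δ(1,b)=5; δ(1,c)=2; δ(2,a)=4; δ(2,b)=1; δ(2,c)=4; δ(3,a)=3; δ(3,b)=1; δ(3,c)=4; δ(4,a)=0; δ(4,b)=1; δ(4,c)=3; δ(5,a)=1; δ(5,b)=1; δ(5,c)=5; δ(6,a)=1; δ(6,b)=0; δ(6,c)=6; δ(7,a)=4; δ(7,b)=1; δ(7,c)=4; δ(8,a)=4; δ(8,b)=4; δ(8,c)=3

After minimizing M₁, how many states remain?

7

Reachable states from the start: {0,1,2,3,4,5,8}. Unreachable: {6,7} — drop them.
P0 = {0,1,2,3,4,5} | {8}.
Split {0,1,2,3,4,5} by δ(·,a) → {0,2,3,4,5} and {1}.
Refine {0,2,3,4,5} on symbol a: members go to different blocks, giving {0,2,3,4} and {5}.
On input a, block {0,2,3,4} splits into {2,3,4} and {0}.
Refine {2,3,4} on symbol a: members go to different blocks, giving {2,3} and {4}.
On input a, block {2,3} splits into {2} and {3}.
No further refinement is possible. Final partition (7 blocks): {2} | {8} | {1} | {5} | {0} | {4} | {3}.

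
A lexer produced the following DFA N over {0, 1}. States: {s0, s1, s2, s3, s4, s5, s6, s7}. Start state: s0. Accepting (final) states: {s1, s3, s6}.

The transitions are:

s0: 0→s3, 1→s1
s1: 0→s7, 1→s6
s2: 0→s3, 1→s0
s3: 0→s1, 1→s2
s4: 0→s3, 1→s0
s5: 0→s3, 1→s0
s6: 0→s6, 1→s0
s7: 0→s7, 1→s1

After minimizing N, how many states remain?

6

States {s4,s5} cannot be reached from the start state, so discard them.
Start with accepting vs non-accepting: {s1,s3,s6} | {s0,s2,s7}.
On input 0, block {s1,s3,s6} splits into {s3,s6} and {s1}.
Refine {s3,s6} on symbol 0: members go to different blocks, giving {s3} and {s6}.
On input 0, block {s0,s2,s7} splits into {s0,s2} and {s7}.
Split {s0,s2} by δ(·,1) → {s0} and {s2}.
No further refinement is possible. Final partition (6 blocks): {s3} | {s0} | {s1} | {s6} | {s7} | {s2}.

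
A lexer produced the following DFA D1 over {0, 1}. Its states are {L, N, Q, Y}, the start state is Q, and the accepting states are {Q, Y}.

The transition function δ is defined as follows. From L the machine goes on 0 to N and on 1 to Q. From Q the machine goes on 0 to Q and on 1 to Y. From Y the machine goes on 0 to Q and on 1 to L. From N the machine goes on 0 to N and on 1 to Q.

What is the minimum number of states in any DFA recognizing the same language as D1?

Initial partition by acceptance: {Q,Y} | {L,N}.
Refine {Q,Y} on symbol 1: members go to different blocks, giving {Y} and {Q}.
The partition is now stable with 3 blocks: {Y} | {L,N} | {Q}.

3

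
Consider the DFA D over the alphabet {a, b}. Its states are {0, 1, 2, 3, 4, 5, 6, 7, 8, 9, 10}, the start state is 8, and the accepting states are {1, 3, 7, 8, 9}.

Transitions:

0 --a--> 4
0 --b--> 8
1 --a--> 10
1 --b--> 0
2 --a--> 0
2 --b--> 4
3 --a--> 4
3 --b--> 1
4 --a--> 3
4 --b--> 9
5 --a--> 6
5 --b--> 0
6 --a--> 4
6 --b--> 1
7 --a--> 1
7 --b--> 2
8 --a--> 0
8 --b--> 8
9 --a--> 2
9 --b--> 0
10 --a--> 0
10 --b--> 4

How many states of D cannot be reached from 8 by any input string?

No path from 8 leads to 5, 6, 7; the other 8 states are all reachable.

3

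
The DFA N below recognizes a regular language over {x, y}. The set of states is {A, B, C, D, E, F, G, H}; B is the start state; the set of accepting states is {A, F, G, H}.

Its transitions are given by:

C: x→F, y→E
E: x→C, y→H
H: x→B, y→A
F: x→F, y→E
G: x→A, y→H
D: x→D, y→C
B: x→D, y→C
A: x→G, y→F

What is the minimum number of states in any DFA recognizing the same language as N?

P0 = {A,F,G,H} | {B,C,D,E}.
Refine {A,F,G,H} on symbol x: members go to different blocks, giving {A,F,G} and {H}.
On input y, block {A,F,G} splits into {A} and {F} and {G}.
Refine {B,C,D,E} on symbol x: members go to different blocks, giving {B,D,E} and {C}.
Refine {B,D,E} on symbol x: members go to different blocks, giving {B,D} and {E}.
No further refinement is possible. Final partition (7 blocks): {A} | {B,D} | {H} | {F} | {G} | {C} | {E}.

7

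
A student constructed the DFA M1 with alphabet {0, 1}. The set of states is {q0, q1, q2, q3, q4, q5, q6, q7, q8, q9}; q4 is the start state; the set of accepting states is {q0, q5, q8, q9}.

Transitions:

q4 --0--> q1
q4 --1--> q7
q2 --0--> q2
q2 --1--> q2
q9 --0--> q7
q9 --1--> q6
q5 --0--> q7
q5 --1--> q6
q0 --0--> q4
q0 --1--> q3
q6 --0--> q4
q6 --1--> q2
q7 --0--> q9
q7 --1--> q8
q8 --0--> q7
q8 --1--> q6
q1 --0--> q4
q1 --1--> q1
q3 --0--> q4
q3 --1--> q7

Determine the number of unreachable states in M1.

Starting at q4 and following transitions, the reachable set is {q1, q2, q4, q6, q7, q8, q9}. That leaves q0, q3, q5 unreachable — 3 in total.

3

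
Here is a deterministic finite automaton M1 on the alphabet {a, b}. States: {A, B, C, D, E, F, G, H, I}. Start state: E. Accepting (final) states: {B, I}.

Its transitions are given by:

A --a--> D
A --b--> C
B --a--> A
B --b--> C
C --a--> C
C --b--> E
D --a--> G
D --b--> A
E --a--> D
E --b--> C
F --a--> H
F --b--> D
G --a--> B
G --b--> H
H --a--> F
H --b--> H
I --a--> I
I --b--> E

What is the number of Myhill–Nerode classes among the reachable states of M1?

First remove the unreachable states {I}; 8 states remain.
Start with accepting vs non-accepting: {B} | {A,C,D,E,F,G,H}.
Refine {A,C,D,E,F,G,H} on symbol a: members go to different blocks, giving {A,C,D,E,F,H} and {G}.
Split {A,C,D,E,F,H} by δ(·,a) → {A,C,E,F,H} and {D}.
On input a, block {A,C,E,F,H} splits into {C,F,H} and {A,E}.
On input b, block {C,F,H} splits into {C} and {F} and {H}.
The partition is now stable with 7 blocks: {B} | {C} | {G} | {D} | {A,E} | {F} | {H}.

7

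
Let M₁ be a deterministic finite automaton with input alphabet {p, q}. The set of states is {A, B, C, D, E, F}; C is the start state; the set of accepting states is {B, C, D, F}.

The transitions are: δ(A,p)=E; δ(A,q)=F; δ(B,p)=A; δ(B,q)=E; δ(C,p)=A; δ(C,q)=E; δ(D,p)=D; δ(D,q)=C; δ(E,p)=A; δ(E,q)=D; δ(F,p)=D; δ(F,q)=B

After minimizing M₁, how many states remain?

3

All states are reachable from the start state.
Start with accepting vs non-accepting: {B,C,D,F} | {A,E}.
Refine {B,C,D,F} on symbol p: members go to different blocks, giving {B,C} and {D,F}.
The partition is now stable with 3 blocks: {B,C} | {A,E} | {D,F}.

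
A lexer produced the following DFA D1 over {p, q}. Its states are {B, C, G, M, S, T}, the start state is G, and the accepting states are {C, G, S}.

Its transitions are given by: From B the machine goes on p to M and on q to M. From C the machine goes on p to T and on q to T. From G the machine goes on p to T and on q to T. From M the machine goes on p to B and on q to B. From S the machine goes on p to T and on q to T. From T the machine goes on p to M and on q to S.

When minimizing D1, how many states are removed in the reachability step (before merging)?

1

Starting at G and following transitions, the reachable set is {B, G, M, S, T}. That leaves C unreachable — 1 in total.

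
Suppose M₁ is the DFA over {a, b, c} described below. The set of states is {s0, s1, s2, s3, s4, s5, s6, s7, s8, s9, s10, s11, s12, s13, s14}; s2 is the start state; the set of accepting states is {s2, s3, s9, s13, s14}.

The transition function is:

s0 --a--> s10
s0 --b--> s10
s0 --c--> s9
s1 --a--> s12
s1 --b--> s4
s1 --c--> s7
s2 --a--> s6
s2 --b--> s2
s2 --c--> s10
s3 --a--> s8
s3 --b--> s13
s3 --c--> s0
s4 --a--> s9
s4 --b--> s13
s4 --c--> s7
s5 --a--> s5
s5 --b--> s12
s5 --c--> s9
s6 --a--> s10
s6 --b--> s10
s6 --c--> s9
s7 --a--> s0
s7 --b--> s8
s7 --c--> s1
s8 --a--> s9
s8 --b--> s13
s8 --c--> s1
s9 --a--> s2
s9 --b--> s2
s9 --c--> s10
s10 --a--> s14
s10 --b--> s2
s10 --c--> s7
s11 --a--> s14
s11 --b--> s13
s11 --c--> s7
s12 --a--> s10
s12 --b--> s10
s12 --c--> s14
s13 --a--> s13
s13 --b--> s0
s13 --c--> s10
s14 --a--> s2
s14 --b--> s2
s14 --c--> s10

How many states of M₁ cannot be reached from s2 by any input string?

No path from s2 leads to s3, s5, s11; the other 12 states are all reachable.

3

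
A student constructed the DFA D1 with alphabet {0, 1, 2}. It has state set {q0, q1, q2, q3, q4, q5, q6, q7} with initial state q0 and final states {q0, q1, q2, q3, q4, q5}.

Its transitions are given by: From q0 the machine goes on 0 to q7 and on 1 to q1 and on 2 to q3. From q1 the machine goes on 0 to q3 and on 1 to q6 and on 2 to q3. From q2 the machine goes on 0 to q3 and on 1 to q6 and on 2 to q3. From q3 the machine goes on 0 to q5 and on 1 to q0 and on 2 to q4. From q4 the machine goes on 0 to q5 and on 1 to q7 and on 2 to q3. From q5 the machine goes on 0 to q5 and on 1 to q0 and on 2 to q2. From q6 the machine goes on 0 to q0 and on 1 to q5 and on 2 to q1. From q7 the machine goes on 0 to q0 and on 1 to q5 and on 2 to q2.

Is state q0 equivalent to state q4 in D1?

Initial partition by acceptance: {q0,q1,q2,q3,q4,q5} | {q6,q7}.
Refine {q0,q1,q2,q3,q4,q5} on symbol 0: members go to different blocks, giving {q1,q2,q3,q4,q5} and {q0}.
Refine {q1,q2,q3,q4,q5} on symbol 1: members go to different blocks, giving {q1,q2,q4} and {q3,q5}.
No further refinement is possible. Final partition (4 blocks): {q1,q2,q4} | {q6,q7} | {q0} | {q3,q5}.
q0 and q4 end up in different blocks, so they are distinguishable. For instance, the string '0' is accepted from only q4.

No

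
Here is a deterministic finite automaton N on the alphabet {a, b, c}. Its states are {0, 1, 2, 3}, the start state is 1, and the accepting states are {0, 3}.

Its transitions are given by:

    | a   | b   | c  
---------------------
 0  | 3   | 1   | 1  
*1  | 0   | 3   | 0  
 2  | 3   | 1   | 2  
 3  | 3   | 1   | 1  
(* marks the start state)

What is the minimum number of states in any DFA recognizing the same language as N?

2

Reachable states from the start: {0,1,3}. Unreachable: {2} — drop them.
P0 = {0,3} | {1}.
No further refinement is possible. Final partition (2 blocks): {0,3} | {1}.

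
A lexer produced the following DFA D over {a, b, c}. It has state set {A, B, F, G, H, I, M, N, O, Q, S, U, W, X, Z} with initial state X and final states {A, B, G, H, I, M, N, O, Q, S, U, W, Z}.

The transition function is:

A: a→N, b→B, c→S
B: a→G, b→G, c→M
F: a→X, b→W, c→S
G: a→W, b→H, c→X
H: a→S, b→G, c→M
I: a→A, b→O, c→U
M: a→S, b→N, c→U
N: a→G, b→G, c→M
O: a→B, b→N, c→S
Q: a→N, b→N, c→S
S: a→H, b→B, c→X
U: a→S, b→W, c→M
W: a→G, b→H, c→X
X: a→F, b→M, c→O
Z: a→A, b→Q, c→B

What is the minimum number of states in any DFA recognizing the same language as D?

8

Reachable states from the start: {B,F,G,H,M,N,O,S,U,W,X}. Unreachable: {A,I,Q,Z} — drop them.
Initial partition by acceptance: {B,G,H,M,N,O,S,U,W} | {F,X}.
Split {B,G,H,M,N,O,S,U,W} by δ(·,c) → {B,H,M,N,O,U} and {G,S,W}.
Refine {B,H,M,N,O,U} on symbol a: members go to different blocks, giving {B,H,M,N,U} and {O}.
Split {B,H,M,N,U} by δ(·,b) → {B,H,N,U} and {M}.
Split {F,X} by δ(·,b) → {X} and {F}.
Refine {G,S,W} on symbol a: members go to different blocks, giving {G,W} and {S}.
On input a, block {B,H,N,U} splits into {H,U} and {B,N}.
No further refinement is possible. Final partition (8 blocks): {H,U} | {X} | {G,W} | {O} | {M} | {F} | {S} | {B,N}.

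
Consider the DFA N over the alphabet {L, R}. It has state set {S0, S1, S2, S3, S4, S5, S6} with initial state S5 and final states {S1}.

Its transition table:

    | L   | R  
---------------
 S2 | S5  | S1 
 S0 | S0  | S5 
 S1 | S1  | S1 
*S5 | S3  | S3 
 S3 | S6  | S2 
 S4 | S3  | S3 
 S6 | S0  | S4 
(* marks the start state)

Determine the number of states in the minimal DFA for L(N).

All states are reachable from the start state.
P0 = {S1} | {S0,S2,S3,S4,S5,S6}.
Split {S0,S2,S3,S4,S5,S6} by δ(·,R) → {S0,S3,S4,S5,S6} and {S2}.
Refine {S0,S3,S4,S5,S6} on symbol R: members go to different blocks, giving {S0,S4,S5,S6} and {S3}.
Refine {S0,S4,S5,S6} on symbol L: members go to different blocks, giving {S0,S6} and {S4,S5}.
The partition is now stable with 5 blocks: {S1} | {S0,S6} | {S2} | {S3} | {S4,S5}.

5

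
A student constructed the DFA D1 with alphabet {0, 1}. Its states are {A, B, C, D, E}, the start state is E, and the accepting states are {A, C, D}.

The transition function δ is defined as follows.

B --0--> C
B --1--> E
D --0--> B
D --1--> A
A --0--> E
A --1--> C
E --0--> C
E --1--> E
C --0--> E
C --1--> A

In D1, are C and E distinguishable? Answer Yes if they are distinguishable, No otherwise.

Reachable states from the start: {A,C,E}. Unreachable: {B,D} — drop them.
Start with accepting vs non-accepting: {A,C} | {E}.
The partition is now stable with 2 blocks: {A,C} | {E}.
C and E end up in different blocks, so they are distinguishable. For instance, the string 'ε' is accepted from only C.

Yes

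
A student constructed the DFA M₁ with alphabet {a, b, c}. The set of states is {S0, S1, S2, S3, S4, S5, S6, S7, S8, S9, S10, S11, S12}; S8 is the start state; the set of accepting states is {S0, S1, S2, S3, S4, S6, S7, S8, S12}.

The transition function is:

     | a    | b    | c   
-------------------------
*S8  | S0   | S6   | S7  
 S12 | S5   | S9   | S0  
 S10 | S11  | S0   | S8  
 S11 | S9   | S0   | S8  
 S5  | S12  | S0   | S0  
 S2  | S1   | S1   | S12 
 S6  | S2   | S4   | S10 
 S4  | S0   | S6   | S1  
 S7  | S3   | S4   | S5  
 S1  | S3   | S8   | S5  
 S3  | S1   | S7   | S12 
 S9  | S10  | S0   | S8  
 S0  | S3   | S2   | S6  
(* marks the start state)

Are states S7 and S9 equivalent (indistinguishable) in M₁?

Every state is reachable, so we keep all 13.
Start with accepting vs non-accepting: {S0,S1,S2,S3,S4,S6,S7,S8,S12} | {S5,S9,S10,S11}.
On input a, block {S0,S1,S2,S3,S4,S6,S7,S8,S12} splits into {S0,S1,S2,S3,S4,S6,S7,S8} and {S12}.
On input c, block {S0,S1,S2,S3,S4,S6,S7,S8} splits into {S0,S4,S8} and {S1,S6,S7} and {S2,S3}.
On input a, block {S0,S4,S8} splits into {S4,S8} and {S0}.
Split {S5,S9,S10,S11} by δ(·,a) → {S9,S10,S11} and {S5}.
Split {S1,S6,S7} by δ(·,c) → {S1,S7} and {S6}.
No further refinement is possible. Final partition (8 blocks): {S4,S8} | {S9,S10,S11} | {S12} | {S1,S7} | {S2,S3} | {S0} | {S5} | {S6}.
S7 and S9 end up in different blocks, so they are distinguishable. For instance, the string 'ε' is accepted from only S7.

No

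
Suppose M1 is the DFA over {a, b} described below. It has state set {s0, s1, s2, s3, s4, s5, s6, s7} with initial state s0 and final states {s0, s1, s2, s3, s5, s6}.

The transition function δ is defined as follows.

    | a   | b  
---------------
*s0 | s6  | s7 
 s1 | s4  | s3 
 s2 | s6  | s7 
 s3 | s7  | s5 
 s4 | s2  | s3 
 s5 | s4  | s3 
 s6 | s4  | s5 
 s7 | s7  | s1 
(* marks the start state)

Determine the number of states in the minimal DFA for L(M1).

6

Every state is reachable, so we keep all 8.
Initial partition by acceptance: {s0,s1,s2,s3,s5,s6} | {s4,s7}.
On input a, block {s0,s1,s2,s3,s5,s6} splits into {s1,s3,s5,s6} and {s0,s2}.
Refine {s4,s7} on symbol a: members go to different blocks, giving {s4} and {s7}.
Refine {s1,s3,s5,s6} on symbol a: members go to different blocks, giving {s1,s5,s6} and {s3}.
On input b, block {s1,s5,s6} splits into {s1,s5} and {s6}.
Stable partition: {s1,s5} | {s4} | {s0,s2} | {s7} | {s3} | {s6} — 6 equivalence classes.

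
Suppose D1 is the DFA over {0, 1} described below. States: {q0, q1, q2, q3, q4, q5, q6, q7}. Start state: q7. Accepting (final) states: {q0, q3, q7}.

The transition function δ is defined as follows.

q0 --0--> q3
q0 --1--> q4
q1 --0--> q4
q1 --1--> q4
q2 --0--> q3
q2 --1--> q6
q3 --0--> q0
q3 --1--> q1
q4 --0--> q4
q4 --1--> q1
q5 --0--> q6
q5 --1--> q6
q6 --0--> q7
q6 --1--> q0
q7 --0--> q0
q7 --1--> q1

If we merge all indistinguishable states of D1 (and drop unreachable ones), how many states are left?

Reachable states from the start: {q0,q1,q3,q4,q7}. Unreachable: {q2,q5,q6} — drop them.
Initial partition by acceptance: {q0,q3,q7} | {q1,q4}.
No further refinement is possible. Final partition (2 blocks): {q0,q3,q7} | {q1,q4}.

2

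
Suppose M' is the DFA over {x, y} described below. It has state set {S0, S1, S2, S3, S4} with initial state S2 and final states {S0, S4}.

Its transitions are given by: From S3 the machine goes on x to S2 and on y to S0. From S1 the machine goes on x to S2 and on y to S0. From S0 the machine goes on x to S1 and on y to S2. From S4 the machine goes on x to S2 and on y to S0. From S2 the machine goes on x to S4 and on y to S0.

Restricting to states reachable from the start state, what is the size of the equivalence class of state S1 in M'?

1

States {S3} cannot be reached from the start state, so discard them.
Start with accepting vs non-accepting: {S0,S4} | {S1,S2}.
Split {S0,S4} by δ(·,y) → {S0} and {S4}.
Refine {S1,S2} on symbol x: members go to different blocks, giving {S1} and {S2}.
Stable partition: {S0} | {S1} | {S4} | {S2} — 4 equivalence classes.
The equivalence class containing S1 is {S1}, of size 1.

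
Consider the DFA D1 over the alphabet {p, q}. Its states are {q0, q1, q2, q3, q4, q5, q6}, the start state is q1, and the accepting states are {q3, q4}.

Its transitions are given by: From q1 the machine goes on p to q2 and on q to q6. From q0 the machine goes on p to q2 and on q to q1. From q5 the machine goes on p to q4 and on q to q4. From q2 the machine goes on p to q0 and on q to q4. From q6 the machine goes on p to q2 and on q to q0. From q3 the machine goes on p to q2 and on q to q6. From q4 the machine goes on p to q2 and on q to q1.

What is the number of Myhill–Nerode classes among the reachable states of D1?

States {q3,q5} cannot be reached from the start state, so discard them.
Start with accepting vs non-accepting: {q4} | {q0,q1,q2,q6}.
Refine {q0,q1,q2,q6} on symbol q: members go to different blocks, giving {q0,q1,q6} and {q2}.
Stable partition: {q4} | {q0,q1,q6} | {q2} — 3 equivalence classes.

3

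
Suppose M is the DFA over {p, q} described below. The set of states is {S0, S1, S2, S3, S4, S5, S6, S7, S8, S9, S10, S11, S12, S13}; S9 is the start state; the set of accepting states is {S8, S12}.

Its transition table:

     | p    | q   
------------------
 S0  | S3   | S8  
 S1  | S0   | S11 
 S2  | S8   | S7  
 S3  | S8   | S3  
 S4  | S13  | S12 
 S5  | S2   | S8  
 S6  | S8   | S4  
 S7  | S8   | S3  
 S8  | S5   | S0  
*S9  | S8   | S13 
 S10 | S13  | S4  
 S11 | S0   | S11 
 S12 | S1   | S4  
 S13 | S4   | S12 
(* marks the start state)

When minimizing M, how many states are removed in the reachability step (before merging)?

2

BFS from S9 reaches {S0, S1, S2, S3, S4, S5, S7, S8, S9, S11, S12, S13}; the 2 state(s) S6, S10 are never visited.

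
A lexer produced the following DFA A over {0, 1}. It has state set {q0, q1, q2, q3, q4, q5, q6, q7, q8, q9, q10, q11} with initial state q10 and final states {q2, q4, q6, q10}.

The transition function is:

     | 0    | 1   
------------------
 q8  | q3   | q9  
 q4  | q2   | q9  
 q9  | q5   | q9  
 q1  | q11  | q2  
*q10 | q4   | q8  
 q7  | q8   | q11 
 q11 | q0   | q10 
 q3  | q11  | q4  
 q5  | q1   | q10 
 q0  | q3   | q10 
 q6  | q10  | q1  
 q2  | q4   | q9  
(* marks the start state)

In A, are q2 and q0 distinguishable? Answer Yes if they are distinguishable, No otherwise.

Yes

States {q6,q7} cannot be reached from the start state, so discard them.
Start with accepting vs non-accepting: {q2,q4,q10} | {q0,q1,q3,q5,q8,q9,q11}.
On input 1, block {q0,q1,q3,q5,q8,q9,q11} splits into {q0,q1,q3,q5,q11} and {q8,q9}.
The partition is now stable with 3 blocks: {q2,q4,q10} | {q0,q1,q3,q5,q11} | {q8,q9}.
q2 and q0 end up in different blocks, so they are distinguishable. For instance, the string 'ε' is accepted from only q2.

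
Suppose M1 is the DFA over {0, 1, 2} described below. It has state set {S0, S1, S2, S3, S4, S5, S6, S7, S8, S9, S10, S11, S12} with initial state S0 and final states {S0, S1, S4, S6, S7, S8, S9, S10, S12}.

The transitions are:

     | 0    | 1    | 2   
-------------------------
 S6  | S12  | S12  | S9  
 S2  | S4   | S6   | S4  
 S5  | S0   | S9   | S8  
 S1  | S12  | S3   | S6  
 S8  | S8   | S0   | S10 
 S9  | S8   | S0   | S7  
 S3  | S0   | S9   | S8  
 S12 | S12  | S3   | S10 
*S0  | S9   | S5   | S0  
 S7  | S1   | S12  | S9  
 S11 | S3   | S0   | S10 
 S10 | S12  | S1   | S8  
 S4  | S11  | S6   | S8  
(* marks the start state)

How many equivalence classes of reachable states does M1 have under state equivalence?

First remove the unreachable states {S2,S4,S11}; 10 states remain.
Initial partition by acceptance: {S0,S1,S6,S7,S8,S9,S10,S12} | {S3,S5}.
Split {S0,S1,S6,S7,S8,S9,S10,S12} by δ(·,1) → {S6,S7,S8,S9,S10} and {S0,S1,S12}.
Split {S6,S7,S8,S9,S10} by δ(·,0) → {S6,S7,S10} and {S8,S9}.
Split {S0,S1,S12} by δ(·,0) → {S1,S12} and {S0}.
Stable partition: {S6,S7,S10} | {S3,S5} | {S1,S12} | {S8,S9} | {S0} — 5 equivalence classes.

5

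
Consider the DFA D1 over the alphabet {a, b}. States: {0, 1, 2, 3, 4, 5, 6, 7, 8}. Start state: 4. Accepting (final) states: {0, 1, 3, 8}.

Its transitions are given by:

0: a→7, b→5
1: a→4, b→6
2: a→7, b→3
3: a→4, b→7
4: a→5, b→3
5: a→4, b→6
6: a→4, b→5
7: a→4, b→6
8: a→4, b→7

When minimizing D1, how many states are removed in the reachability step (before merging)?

4

No path from 4 leads to 0, 1, 2, 8; the other 5 states are all reachable.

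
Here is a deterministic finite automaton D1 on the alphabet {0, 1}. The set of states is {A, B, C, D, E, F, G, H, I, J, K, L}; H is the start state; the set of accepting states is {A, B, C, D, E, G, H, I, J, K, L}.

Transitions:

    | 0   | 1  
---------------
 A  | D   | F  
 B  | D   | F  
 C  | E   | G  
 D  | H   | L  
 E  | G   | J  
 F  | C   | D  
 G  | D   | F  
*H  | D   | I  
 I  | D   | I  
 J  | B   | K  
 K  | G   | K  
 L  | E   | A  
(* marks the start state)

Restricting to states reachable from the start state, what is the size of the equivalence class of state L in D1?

2

All states are reachable from the start state.
P0 = {A,B,C,D,E,G,H,I,J,K,L} | {F}.
On input 1, block {A,B,C,D,E,G,H,I,J,K,L} splits into {C,D,E,H,I,J,K,L} and {A,B,G}.
Split {C,D,E,H,I,J,K,L} by δ(·,0) → {C,D,H,I,L} and {E,J,K}.
Split {C,D,H,I,L} by δ(·,0) → {D,H,I} and {C,L}.
On input 1, block {D,H,I} splits into {H,I} and {D}.
No further refinement is possible. Final partition (6 blocks): {H,I} | {F} | {A,B,G} | {E,J,K} | {C,L} | {D}.
State L belongs to the block {C,L}, which has 2 states.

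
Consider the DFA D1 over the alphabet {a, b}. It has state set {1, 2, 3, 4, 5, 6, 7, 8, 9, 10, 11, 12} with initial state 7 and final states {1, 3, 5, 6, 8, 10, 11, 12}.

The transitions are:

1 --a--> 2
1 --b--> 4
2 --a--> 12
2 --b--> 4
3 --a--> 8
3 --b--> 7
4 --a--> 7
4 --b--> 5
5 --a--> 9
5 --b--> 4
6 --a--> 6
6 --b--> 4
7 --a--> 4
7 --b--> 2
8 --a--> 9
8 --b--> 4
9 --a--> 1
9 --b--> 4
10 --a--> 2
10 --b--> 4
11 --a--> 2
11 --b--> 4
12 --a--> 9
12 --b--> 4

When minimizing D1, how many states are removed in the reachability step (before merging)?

5

Starting at 7 and following transitions, the reachable set is {1, 2, 4, 5, 7, 9, 12}. That leaves 3, 6, 8, 10, 11 unreachable — 5 in total.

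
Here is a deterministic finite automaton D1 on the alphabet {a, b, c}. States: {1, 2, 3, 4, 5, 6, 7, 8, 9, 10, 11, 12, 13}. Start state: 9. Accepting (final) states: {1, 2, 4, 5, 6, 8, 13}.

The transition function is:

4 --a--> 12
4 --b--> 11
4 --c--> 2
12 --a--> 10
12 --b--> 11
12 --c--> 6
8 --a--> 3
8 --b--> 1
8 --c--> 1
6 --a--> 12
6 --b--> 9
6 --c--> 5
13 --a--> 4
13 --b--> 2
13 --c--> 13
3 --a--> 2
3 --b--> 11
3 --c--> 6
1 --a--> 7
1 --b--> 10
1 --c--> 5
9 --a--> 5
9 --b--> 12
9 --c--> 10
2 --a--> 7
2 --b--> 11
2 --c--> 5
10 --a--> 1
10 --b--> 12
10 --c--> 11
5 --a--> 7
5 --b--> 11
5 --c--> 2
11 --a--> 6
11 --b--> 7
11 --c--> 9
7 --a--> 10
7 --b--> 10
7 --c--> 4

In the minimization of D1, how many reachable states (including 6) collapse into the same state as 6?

Reachable states from the start: {1,2,4,5,6,7,9,10,11,12}. Unreachable: {3,8,13} — drop them.
P0 = {1,2,4,5,6} | {7,9,10,11,12}.
Refine {7,9,10,11,12} on symbol a: members go to different blocks, giving {9,10,11} and {7,12}.
The partition is now stable with 3 blocks: {1,2,4,5,6} | {9,10,11} | {7,12}.
State 6 belongs to the block {1,2,4,5,6}, which has 5 states.

5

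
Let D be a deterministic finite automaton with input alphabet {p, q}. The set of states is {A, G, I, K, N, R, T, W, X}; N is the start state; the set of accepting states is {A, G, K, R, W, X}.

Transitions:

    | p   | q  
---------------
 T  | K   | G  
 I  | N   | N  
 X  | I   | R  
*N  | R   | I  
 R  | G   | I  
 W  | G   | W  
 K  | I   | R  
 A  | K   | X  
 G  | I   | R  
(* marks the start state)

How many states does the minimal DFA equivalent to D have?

Reachable states from the start: {G,I,N,R}. Unreachable: {A,K,T,W,X} — drop them.
Start with accepting vs non-accepting: {G,R} | {I,N}.
Split {G,R} by δ(·,p) → {R} and {G}.
Split {I,N} by δ(·,p) → {I} and {N}.
No further refinement is possible. Final partition (4 blocks): {R} | {I} | {G} | {N}.

4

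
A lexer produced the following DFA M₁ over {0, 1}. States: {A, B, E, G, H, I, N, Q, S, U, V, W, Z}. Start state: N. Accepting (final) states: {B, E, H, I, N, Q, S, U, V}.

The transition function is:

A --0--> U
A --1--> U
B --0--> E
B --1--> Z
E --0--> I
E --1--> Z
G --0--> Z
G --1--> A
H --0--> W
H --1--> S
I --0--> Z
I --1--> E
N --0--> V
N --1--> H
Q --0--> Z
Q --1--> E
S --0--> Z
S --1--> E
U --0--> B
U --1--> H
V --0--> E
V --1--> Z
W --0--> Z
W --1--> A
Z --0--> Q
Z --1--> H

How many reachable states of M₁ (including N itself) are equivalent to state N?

Reachable states from the start: {A,B,E,H,I,N,Q,S,U,V,W,Z}. Unreachable: {G} — drop them.
Initial partition by acceptance: {B,E,H,I,N,Q,S,U,V} | {A,W,Z}.
On input 0, block {B,E,H,I,N,Q,S,U,V} splits into {B,E,N,U,V} and {H,I,Q,S}.
Refine {B,E,N,U,V} on symbol 0: members go to different blocks, giving {B,N,U,V} and {E}.
Refine {B,N,U,V} on symbol 0: members go to different blocks, giving {N,U} and {B,V}.
On input 0, block {A,W,Z} splits into {A} and {W} and {Z}.
Split {H,I,Q,S} by δ(·,0) → {I,Q,S} and {H}.
The partition is now stable with 8 blocks: {N,U} | {A} | {I,Q,S} | {E} | {B,V} | {W} | {Z} | {H}.
State N belongs to the block {N,U}, which has 2 states.

2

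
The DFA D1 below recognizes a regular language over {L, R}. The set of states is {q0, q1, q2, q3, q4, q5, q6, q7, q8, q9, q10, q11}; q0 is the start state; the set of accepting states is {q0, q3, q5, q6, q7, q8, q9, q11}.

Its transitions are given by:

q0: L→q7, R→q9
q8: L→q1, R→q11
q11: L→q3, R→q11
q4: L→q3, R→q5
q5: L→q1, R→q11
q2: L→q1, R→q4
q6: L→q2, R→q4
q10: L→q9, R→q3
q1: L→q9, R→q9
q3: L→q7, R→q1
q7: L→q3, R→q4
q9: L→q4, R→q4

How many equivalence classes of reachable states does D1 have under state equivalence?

8

Reachable states from the start: {q0,q1,q3,q4,q5,q7,q9,q11}. Unreachable: {q2,q6,q8,q10} — drop them.
Initial partition by acceptance: {q0,q3,q5,q7,q9,q11} | {q1,q4}.
On input L, block {q0,q3,q5,q7,q9,q11} splits into {q0,q3,q7,q11} and {q5,q9}.
Split {q0,q3,q7,q11} by δ(·,R) → {q3,q7} and {q0} and {q11}.
Split {q1,q4} by δ(·,L) → {q1} and {q4}.
Refine {q3,q7} on symbol R: members go to different blocks, giving {q3} and {q7}.
Split {q5,q9} by δ(·,L) → {q5} and {q9}.
Stable partition: {q3} | {q1} | {q5} | {q0} | {q11} | {q4} | {q7} | {q9} — 8 equivalence classes.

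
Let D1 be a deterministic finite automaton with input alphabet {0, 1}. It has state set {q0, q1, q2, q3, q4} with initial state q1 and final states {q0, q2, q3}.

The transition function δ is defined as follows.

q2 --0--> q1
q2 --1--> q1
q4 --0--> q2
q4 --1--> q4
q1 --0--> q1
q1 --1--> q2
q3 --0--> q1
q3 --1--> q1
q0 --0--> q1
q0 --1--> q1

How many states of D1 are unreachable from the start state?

3

No path from q1 leads to q0, q3, q4; the other 2 states are all reachable.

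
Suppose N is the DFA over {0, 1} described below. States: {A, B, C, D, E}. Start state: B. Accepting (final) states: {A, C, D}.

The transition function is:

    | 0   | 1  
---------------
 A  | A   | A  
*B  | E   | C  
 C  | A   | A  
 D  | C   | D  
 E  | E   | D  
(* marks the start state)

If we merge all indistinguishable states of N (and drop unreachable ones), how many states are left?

2

Start with accepting vs non-accepting: {A,C,D} | {B,E}.
Stable partition: {A,C,D} | {B,E} — 2 equivalence classes.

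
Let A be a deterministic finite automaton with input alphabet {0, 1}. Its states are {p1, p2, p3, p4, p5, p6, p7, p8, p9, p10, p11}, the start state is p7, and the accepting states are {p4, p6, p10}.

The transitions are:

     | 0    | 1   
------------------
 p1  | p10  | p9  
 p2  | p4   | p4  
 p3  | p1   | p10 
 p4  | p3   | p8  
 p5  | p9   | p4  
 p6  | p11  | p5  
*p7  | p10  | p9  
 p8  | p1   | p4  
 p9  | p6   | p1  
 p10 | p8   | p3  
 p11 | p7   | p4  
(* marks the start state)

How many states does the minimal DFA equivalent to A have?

Reachable states from the start: {p1,p3,p4,p5,p6,p7,p8,p9,p10,p11}. Unreachable: {p2} — drop them.
P0 = {p4,p6,p10} | {p1,p3,p5,p7,p8,p9,p11}.
Refine {p1,p3,p5,p7,p8,p9,p11} on symbol 0: members go to different blocks, giving {p3,p5,p8,p11} and {p1,p7,p9}.
Stable partition: {p4,p6,p10} | {p3,p5,p8,p11} | {p1,p7,p9} — 3 equivalence classes.

3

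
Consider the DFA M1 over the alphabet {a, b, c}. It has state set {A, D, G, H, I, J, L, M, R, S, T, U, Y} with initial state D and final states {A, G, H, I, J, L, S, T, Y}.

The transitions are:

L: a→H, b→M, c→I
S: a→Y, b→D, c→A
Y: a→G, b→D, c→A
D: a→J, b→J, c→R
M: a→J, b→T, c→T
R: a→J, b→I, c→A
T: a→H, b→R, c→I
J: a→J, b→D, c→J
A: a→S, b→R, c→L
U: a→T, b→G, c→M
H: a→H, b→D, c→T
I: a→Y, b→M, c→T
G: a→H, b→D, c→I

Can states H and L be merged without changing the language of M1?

No

Reachable states from the start: {A,D,G,H,I,J,L,M,R,S,T,Y}. Unreachable: {U} — drop them.
Initial partition by acceptance: {A,G,H,I,J,L,S,T,Y} | {D,M,R}.
Refine {D,M,R} on symbol c: members go to different blocks, giving {M,R} and {D}.
On input b, block {A,G,H,I,J,L,S,T,Y} splits into {G,H,J,S,Y} and {A,I,L,T}.
Split {G,H,J,S,Y} by δ(·,c) → {G,H,S,Y} and {J}.
The partition is now stable with 5 blocks: {G,H,S,Y} | {M,R} | {D} | {A,I,L,T} | {J}.
H and L end up in different blocks, so they are distinguishable. For instance, the string 'bc' is accepted from only L.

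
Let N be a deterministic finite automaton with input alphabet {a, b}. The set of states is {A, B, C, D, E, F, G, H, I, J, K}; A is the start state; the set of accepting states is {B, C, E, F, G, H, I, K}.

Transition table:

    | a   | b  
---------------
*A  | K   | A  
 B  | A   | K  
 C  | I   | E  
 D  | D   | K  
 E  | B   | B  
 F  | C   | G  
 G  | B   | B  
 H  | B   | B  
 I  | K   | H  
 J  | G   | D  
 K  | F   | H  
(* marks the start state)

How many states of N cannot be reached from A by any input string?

2

Starting at A and following transitions, the reachable set is {A, B, C, E, F, G, H, I, K}. That leaves D, J unreachable — 2 in total.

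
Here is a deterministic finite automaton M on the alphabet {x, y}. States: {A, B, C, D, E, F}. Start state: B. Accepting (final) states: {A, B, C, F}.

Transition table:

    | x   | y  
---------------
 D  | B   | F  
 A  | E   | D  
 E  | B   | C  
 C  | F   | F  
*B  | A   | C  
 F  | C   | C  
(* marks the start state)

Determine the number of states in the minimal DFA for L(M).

All states are reachable from the start state.
P0 = {A,B,C,F} | {D,E}.
Split {A,B,C,F} by δ(·,x) → {B,C,F} and {A}.
Split {B,C,F} by δ(·,x) → {C,F} and {B}.
Stable partition: {C,F} | {D,E} | {A} | {B} — 4 equivalence classes.

4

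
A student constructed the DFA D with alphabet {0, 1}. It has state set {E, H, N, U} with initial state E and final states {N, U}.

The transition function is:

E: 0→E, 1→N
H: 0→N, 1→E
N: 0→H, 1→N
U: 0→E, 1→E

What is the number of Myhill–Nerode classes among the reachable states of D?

First remove the unreachable states {U}; 3 states remain.
Initial partition by acceptance: {N} | {E,H}.
Split {E,H} by δ(·,0) → {H} and {E}.
The partition is now stable with 3 blocks: {N} | {H} | {E}.

3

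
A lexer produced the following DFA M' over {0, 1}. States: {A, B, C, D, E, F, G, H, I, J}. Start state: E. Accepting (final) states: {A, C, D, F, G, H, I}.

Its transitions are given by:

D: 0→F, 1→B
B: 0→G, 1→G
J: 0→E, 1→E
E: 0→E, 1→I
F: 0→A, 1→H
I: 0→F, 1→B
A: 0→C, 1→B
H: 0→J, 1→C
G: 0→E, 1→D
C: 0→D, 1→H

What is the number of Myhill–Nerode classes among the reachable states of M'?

Every state is reachable, so we keep all 10.
P0 = {A,C,D,F,G,H,I} | {B,E,J}.
Refine {A,C,D,F,G,H,I} on symbol 0: members go to different blocks, giving {A,C,D,F,I} and {G,H}.
Refine {A,C,D,F,I} on symbol 1: members go to different blocks, giving {A,D,I} and {C,F}.
Refine {B,E,J} on symbol 0: members go to different blocks, giving {E,J} and {B}.
On input 1, block {E,J} splits into {E} and {J}.
Refine {G,H} on symbol 0: members go to different blocks, giving {G} and {H}.
No further refinement is possible. Final partition (7 blocks): {A,D,I} | {E} | {G} | {C,F} | {B} | {J} | {H}.

7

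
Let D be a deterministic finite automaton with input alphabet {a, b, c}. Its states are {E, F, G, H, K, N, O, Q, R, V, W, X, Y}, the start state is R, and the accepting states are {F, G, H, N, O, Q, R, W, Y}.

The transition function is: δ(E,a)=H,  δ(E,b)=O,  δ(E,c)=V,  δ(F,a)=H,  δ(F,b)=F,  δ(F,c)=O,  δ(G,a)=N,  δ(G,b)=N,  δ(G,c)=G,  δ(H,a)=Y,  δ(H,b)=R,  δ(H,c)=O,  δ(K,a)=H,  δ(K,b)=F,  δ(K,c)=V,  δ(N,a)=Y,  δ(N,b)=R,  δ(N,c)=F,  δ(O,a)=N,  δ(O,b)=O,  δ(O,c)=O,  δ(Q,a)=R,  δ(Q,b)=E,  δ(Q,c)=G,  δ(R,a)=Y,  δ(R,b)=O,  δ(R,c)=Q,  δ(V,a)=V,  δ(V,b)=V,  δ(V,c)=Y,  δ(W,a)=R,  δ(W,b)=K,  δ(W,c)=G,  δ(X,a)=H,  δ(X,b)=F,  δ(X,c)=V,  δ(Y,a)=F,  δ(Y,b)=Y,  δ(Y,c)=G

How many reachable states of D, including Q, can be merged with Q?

States {K,W,X} cannot be reached from the start state, so discard them.
Start with accepting vs non-accepting: {F,G,H,N,O,Q,R,Y} | {E,V}.
Refine {F,G,H,N,O,Q,R,Y} on symbol b: members go to different blocks, giving {F,G,H,N,O,R,Y} and {Q}.
On input c, block {F,G,H,N,O,R,Y} splits into {F,G,H,N,O,Y} and {R}.
Refine {F,G,H,N,O,Y} on symbol b: members go to different blocks, giving {F,G,O,Y} and {H,N}.
On input a, block {F,G,O,Y} splits into {F,G,O} and {Y}.
Split {F,G,O} by δ(·,b) → {F,O} and {G}.
Split {E,V} by δ(·,a) → {E} and {V}.
Stable partition: {F,O} | {E} | {Q} | {R} | {H,N} | {Y} | {G} | {V} — 8 equivalence classes.
The equivalence class containing Q is {Q}, of size 1.

1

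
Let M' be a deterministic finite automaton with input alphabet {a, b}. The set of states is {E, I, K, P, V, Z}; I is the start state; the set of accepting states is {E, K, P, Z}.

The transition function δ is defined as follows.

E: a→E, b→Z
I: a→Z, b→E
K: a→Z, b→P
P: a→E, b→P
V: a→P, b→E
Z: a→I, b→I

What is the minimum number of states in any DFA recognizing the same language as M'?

First remove the unreachable states {K,P,V}; 3 states remain.
P0 = {E,Z} | {I}.
Refine {E,Z} on symbol a: members go to different blocks, giving {E} and {Z}.
The partition is now stable with 3 blocks: {E} | {I} | {Z}.

3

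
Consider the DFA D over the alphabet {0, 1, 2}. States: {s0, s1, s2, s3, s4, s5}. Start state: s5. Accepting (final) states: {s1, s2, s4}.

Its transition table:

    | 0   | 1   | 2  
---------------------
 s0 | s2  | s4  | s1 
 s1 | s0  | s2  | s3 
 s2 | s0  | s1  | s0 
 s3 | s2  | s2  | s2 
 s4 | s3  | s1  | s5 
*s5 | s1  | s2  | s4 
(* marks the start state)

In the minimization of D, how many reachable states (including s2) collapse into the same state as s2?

All states are reachable from the start state.
Initial partition by acceptance: {s1,s2,s4} | {s0,s3,s5}.
No further refinement is possible. Final partition (2 blocks): {s1,s2,s4} | {s0,s3,s5}.
State s2 belongs to the block {s1,s2,s4}, which has 3 states.

3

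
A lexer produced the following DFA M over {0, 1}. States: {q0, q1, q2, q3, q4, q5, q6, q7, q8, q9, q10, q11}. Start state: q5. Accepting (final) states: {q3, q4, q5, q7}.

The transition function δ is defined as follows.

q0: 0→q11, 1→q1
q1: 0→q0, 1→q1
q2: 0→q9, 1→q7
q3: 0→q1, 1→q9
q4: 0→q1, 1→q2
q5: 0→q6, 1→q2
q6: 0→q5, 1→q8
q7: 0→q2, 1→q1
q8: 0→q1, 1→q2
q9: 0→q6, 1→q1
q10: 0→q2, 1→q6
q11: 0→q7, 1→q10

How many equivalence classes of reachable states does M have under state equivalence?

States {q3,q4} cannot be reached from the start state, so discard them.
P0 = {q5,q7} | {q0,q1,q2,q6,q8,q9,q10,q11}.
Split {q0,q1,q2,q6,q8,q9,q10,q11} by δ(·,0) → {q0,q1,q2,q8,q9,q10} and {q6,q11}.
Refine {q5,q7} on symbol 0: members go to different blocks, giving {q5} and {q7}.
Refine {q0,q1,q2,q8,q9,q10} on symbol 0: members go to different blocks, giving {q1,q2,q8,q10} and {q0,q9}.
On input 0, block {q1,q2,q8,q10} splits into {q1,q2} and {q8,q10}.
On input 1, block {q1,q2} splits into {q1} and {q2}.
On input 0, block {q6,q11} splits into {q6} and {q11}.
On input 0, block {q0,q9} splits into {q0} and {q9}.
Refine {q8,q10} on symbol 0: members go to different blocks, giving {q8} and {q10}.
Stable partition: {q5} | {q1} | {q6} | {q7} | {q0} | {q8} | {q2} | {q11} | {q9} | {q10} — 10 equivalence classes.

10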